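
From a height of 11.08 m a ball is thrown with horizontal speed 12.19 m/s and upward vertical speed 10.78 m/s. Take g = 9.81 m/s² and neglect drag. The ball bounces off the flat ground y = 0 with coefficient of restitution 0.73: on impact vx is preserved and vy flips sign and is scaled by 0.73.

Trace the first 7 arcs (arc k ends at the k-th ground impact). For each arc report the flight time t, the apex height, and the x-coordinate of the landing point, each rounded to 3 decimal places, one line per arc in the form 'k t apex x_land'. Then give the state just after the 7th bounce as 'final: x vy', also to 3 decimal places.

Arc 1: start y=11.080, vy=10.780 → t=2.961, apex=17.003, x_land=36.091, impact vy=-18.265
  bounce: vy ← 0.73·18.265 = 13.333
Arc 2: start y=0.000, vy=13.333 → t=2.718, apex=9.061, x_land=69.227, impact vy=-13.333
  bounce: vy ← 0.73·13.333 = 9.733
Arc 3: start y=0.000, vy=9.733 → t=1.984, apex=4.829, x_land=93.416, impact vy=-9.733
  bounce: vy ← 0.73·9.733 = 7.105
Arc 4: start y=0.000, vy=7.105 → t=1.449, apex=2.573, x_land=111.074, impact vy=-7.105
  bounce: vy ← 0.73·7.105 = 5.187
Arc 5: start y=0.000, vy=5.187 → t=1.057, apex=1.371, x_land=123.965, impact vy=-5.187
  bounce: vy ← 0.73·5.187 = 3.786
Arc 6: start y=0.000, vy=3.786 → t=0.772, apex=0.731, x_land=133.375, impact vy=-3.786
  bounce: vy ← 0.73·3.786 = 2.764
Arc 7: start y=0.000, vy=2.764 → t=0.564, apex=0.389, x_land=140.244, impact vy=-2.764
  bounce: vy ← 0.73·2.764 = 2.018

1 2.961 17.003 36.091
2 2.718 9.061 69.227
3 1.984 4.829 93.416
4 1.449 2.573 111.074
5 1.057 1.371 123.965
6 0.772 0.731 133.375
7 0.564 0.389 140.244
final: 140.244 2.018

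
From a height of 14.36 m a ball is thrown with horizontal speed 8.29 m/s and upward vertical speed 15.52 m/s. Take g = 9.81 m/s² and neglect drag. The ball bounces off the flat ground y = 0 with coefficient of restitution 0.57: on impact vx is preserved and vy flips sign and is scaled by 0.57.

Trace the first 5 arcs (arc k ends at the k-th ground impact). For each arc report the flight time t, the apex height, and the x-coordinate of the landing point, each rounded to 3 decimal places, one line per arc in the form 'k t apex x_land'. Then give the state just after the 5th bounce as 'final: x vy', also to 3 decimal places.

1 3.912 26.637 32.434
2 2.657 8.654 54.457
3 1.514 2.812 67.010
4 0.863 0.914 74.166
5 0.492 0.297 78.244
final: 78.244 1.376

Arc 1: start y=14.360, vy=15.520 → t=3.912, apex=26.637, x_land=32.434, impact vy=-22.861
  bounce: vy ← 0.57·22.861 = 13.031
Arc 2: start y=0.000, vy=13.031 → t=2.657, apex=8.654, x_land=54.457, impact vy=-13.031
  bounce: vy ← 0.57·13.031 = 7.427
Arc 3: start y=0.000, vy=7.427 → t=1.514, apex=2.812, x_land=67.010, impact vy=-7.427
  bounce: vy ← 0.57·7.427 = 4.234
Arc 4: start y=0.000, vy=4.234 → t=0.863, apex=0.914, x_land=74.166, impact vy=-4.234
  bounce: vy ← 0.57·4.234 = 2.413
Arc 5: start y=0.000, vy=2.413 → t=0.492, apex=0.297, x_land=78.244, impact vy=-2.413
  bounce: vy ← 0.57·2.413 = 1.376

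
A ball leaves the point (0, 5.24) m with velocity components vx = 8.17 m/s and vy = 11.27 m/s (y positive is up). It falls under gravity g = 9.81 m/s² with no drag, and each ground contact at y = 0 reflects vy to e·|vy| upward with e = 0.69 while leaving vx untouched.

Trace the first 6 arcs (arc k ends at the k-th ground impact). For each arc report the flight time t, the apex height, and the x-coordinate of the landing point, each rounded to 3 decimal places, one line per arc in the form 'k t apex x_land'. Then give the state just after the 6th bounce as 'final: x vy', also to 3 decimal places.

Arc 1: start y=5.240, vy=11.270 → t=2.694, apex=11.714, x_land=22.011, impact vy=-15.160
  bounce: vy ← 0.69·15.160 = 10.460
Arc 2: start y=0.000, vy=10.460 → t=2.133, apex=5.577, x_land=39.435, impact vy=-10.460
  bounce: vy ← 0.69·10.460 = 7.218
Arc 3: start y=0.000, vy=7.218 → t=1.471, apex=2.655, x_land=51.457, impact vy=-7.218
  bounce: vy ← 0.69·7.218 = 4.980
Arc 4: start y=0.000, vy=4.980 → t=1.015, apex=1.264, x_land=59.752, impact vy=-4.980
  bounce: vy ← 0.69·4.980 = 3.436
Arc 5: start y=0.000, vy=3.436 → t=0.701, apex=0.602, x_land=65.475, impact vy=-3.436
  bounce: vy ← 0.69·3.436 = 2.371
Arc 6: start y=0.000, vy=2.371 → t=0.483, apex=0.287, x_land=69.425, impact vy=-2.371
  bounce: vy ← 0.69·2.371 = 1.636

1 2.694 11.714 22.011
2 2.133 5.577 39.435
3 1.471 2.655 51.457
4 1.015 1.264 59.752
5 0.701 0.602 65.475
6 0.483 0.287 69.425
final: 69.425 1.636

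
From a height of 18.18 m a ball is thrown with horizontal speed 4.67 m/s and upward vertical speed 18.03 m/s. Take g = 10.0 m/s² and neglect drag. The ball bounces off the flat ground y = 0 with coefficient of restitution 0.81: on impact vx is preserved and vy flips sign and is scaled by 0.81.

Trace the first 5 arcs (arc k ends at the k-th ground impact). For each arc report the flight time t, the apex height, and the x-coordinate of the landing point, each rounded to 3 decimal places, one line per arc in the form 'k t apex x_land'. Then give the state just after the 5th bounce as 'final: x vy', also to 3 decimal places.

Arc 1: start y=18.180, vy=18.030 → t=4.427, apex=34.434, x_land=20.675, impact vy=-26.243
  bounce: vy ← 0.81·26.243 = 21.257
Arc 2: start y=0.000, vy=21.257 → t=4.251, apex=22.592, x_land=40.529, impact vy=-21.257
  bounce: vy ← 0.81·21.257 = 17.218
Arc 3: start y=0.000, vy=17.218 → t=3.444, apex=14.823, x_land=56.611, impact vy=-17.218
  bounce: vy ← 0.81·17.218 = 13.946
Arc 4: start y=0.000, vy=13.946 → t=2.789, apex=9.725, x_land=69.637, impact vy=-13.946
  bounce: vy ← 0.81·13.946 = 11.297
Arc 5: start y=0.000, vy=11.297 → t=2.259, apex=6.381, x_land=80.188, impact vy=-11.297
  bounce: vy ← 0.81·11.297 = 9.150

1 4.427 34.434 20.675
2 4.251 22.592 40.529
3 3.444 14.823 56.611
4 2.789 9.725 69.637
5 2.259 6.381 80.188
final: 80.188 9.150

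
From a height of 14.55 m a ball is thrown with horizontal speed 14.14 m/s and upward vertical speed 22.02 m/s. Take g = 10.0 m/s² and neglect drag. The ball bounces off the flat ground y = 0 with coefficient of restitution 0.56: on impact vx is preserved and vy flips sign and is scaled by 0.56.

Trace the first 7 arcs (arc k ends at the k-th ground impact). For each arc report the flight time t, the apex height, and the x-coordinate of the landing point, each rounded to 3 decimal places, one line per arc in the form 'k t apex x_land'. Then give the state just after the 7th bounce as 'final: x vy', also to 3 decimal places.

Arc 1: start y=14.550, vy=22.020 → t=4.987, apex=38.794, x_land=70.523, impact vy=-27.855
  bounce: vy ← 0.56·27.855 = 15.599
Arc 2: start y=0.000, vy=15.599 → t=3.120, apex=12.166, x_land=114.636, impact vy=-15.599
  bounce: vy ← 0.56·15.599 = 8.735
Arc 3: start y=0.000, vy=8.735 → t=1.747, apex=3.815, x_land=139.339, impact vy=-8.735
  bounce: vy ← 0.56·8.735 = 4.892
Arc 4: start y=0.000, vy=4.892 → t=0.978, apex=1.196, x_land=153.173, impact vy=-4.892
  bounce: vy ← 0.56·4.892 = 2.739
Arc 5: start y=0.000, vy=2.739 → t=0.548, apex=0.375, x_land=160.919, impact vy=-2.739
  bounce: vy ← 0.56·2.739 = 1.534
Arc 6: start y=0.000, vy=1.534 → t=0.307, apex=0.118, x_land=165.258, impact vy=-1.534
  bounce: vy ← 0.56·1.534 = 0.859
Arc 7: start y=0.000, vy=0.859 → t=0.172, apex=0.037, x_land=167.687, impact vy=-0.859
  bounce: vy ← 0.56·0.859 = 0.481

1 4.987 38.794 70.523
2 3.120 12.166 114.636
3 1.747 3.815 139.339
4 0.978 1.196 153.173
5 0.548 0.375 160.919
6 0.307 0.118 165.258
7 0.172 0.037 167.687
final: 167.687 0.481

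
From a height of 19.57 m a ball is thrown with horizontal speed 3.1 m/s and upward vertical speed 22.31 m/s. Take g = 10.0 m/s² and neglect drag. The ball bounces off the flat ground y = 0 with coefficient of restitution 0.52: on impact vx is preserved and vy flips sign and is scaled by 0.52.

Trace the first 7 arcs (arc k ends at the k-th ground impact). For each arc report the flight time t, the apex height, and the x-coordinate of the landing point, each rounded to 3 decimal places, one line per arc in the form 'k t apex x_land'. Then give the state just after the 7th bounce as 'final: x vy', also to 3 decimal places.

1 5.213 44.457 16.160
2 3.101 12.021 25.773
3 1.613 3.251 30.772
4 0.839 0.879 33.372
5 0.436 0.238 34.723
6 0.227 0.064 35.426
7 0.118 0.017 35.792
final: 35.792 0.307

Arc 1: start y=19.570, vy=22.310 → t=5.213, apex=44.457, x_land=16.160, impact vy=-29.818
  bounce: vy ← 0.52·29.818 = 15.506
Arc 2: start y=0.000, vy=15.506 → t=3.101, apex=12.021, x_land=25.773, impact vy=-15.506
  bounce: vy ← 0.52·15.506 = 8.063
Arc 3: start y=0.000, vy=8.063 → t=1.613, apex=3.251, x_land=30.772, impact vy=-8.063
  bounce: vy ← 0.52·8.063 = 4.193
Arc 4: start y=0.000, vy=4.193 → t=0.839, apex=0.879, x_land=33.372, impact vy=-4.193
  bounce: vy ← 0.52·4.193 = 2.180
Arc 5: start y=0.000, vy=2.180 → t=0.436, apex=0.238, x_land=34.723, impact vy=-2.180
  bounce: vy ← 0.52·2.180 = 1.134
Arc 6: start y=0.000, vy=1.134 → t=0.227, apex=0.064, x_land=35.426, impact vy=-1.134
  bounce: vy ← 0.52·1.134 = 0.590
Arc 7: start y=0.000, vy=0.590 → t=0.118, apex=0.017, x_land=35.792, impact vy=-0.590
  bounce: vy ← 0.52·0.590 = 0.307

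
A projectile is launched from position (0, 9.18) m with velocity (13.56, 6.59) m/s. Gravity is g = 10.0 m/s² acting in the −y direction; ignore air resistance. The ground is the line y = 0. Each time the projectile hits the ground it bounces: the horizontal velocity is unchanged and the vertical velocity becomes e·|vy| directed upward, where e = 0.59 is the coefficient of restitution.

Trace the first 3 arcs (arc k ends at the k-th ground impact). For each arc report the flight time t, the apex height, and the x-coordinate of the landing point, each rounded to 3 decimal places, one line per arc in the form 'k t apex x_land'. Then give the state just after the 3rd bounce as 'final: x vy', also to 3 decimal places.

1 2.166 11.351 29.368
2 1.778 3.951 53.477
3 1.049 1.375 67.701
final: 67.701 3.095

Arc 1: start y=9.180, vy=6.590 → t=2.166, apex=11.351, x_land=29.368, impact vy=-15.067
  bounce: vy ← 0.59·15.067 = 8.890
Arc 2: start y=0.000, vy=8.890 → t=1.778, apex=3.951, x_land=53.477, impact vy=-8.890
  bounce: vy ← 0.59·8.890 = 5.245
Arc 3: start y=0.000, vy=5.245 → t=1.049, apex=1.375, x_land=67.701, impact vy=-5.245
  bounce: vy ← 0.59·5.245 = 3.095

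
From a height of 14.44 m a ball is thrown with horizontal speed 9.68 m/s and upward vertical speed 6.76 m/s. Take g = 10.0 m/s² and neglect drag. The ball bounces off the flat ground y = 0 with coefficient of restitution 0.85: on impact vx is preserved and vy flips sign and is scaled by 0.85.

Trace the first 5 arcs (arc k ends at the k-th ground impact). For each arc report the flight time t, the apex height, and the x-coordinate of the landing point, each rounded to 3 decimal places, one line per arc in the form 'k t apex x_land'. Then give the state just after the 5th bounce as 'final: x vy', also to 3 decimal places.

Arc 1: start y=14.440, vy=6.760 → t=2.505, apex=16.725, x_land=24.248, impact vy=-18.289
  bounce: vy ← 0.85·18.289 = 15.546
Arc 2: start y=0.000, vy=15.546 → t=3.109, apex=12.084, x_land=54.345, impact vy=-15.546
  bounce: vy ← 0.85·15.546 = 13.214
Arc 3: start y=0.000, vy=13.214 → t=2.643, apex=8.730, x_land=79.927, impact vy=-13.214
  bounce: vy ← 0.85·13.214 = 11.232
Arc 4: start y=0.000, vy=11.232 → t=2.246, apex=6.308, x_land=101.672, impact vy=-11.232
  bounce: vy ← 0.85·11.232 = 9.547
Arc 5: start y=0.000, vy=9.547 → t=1.909, apex=4.557, x_land=120.155, impact vy=-9.547
  bounce: vy ← 0.85·9.547 = 8.115

1 2.505 16.725 24.248
2 3.109 12.084 54.345
3 2.643 8.730 79.927
4 2.246 6.308 101.672
5 1.909 4.557 120.155
final: 120.155 8.115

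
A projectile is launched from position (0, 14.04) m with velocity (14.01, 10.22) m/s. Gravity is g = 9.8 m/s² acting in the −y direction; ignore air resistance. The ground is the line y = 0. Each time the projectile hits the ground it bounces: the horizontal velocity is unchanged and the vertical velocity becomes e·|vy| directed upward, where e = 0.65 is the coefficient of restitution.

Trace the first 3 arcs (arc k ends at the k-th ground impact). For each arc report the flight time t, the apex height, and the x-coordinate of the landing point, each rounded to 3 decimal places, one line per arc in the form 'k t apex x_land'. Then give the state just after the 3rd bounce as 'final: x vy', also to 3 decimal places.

Arc 1: start y=14.040, vy=10.220 → t=3.031, apex=19.369, x_land=42.465, impact vy=-19.484
  bounce: vy ← 0.65·19.484 = 12.665
Arc 2: start y=0.000, vy=12.665 → t=2.585, apex=8.183, x_land=78.676, impact vy=-12.665
  bounce: vy ← 0.65·12.665 = 8.232
Arc 3: start y=0.000, vy=8.232 → t=1.680, apex=3.457, x_land=102.212, impact vy=-8.232
  bounce: vy ← 0.65·8.232 = 5.351

1 3.031 19.369 42.465
2 2.585 8.183 78.676
3 1.680 3.457 102.212
final: 102.212 5.351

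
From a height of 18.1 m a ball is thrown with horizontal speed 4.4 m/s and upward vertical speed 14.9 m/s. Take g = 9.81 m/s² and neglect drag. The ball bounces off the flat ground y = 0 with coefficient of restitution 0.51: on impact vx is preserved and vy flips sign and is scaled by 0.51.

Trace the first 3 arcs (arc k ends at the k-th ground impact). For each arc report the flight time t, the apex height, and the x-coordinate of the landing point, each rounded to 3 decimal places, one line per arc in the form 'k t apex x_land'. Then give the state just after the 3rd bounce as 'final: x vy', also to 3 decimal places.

1 3.968 29.415 17.458
2 2.498 7.651 28.449
3 1.274 1.990 34.054
final: 34.054 3.187

Arc 1: start y=18.100, vy=14.900 → t=3.968, apex=29.415, x_land=17.458, impact vy=-24.024
  bounce: vy ← 0.51·24.024 = 12.252
Arc 2: start y=0.000, vy=12.252 → t=2.498, apex=7.651, x_land=28.449, impact vy=-12.252
  bounce: vy ← 0.51·12.252 = 6.249
Arc 3: start y=0.000, vy=6.249 → t=1.274, apex=1.990, x_land=34.054, impact vy=-6.249
  bounce: vy ← 0.51·6.249 = 3.187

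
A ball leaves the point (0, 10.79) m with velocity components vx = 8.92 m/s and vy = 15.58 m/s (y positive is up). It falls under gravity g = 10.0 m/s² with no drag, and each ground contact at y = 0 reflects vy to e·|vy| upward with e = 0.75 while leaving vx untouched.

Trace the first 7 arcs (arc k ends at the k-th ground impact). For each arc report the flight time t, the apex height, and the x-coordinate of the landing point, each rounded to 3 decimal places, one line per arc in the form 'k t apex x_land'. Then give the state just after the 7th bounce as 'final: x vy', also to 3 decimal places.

Arc 1: start y=10.790, vy=15.580 → t=3.699, apex=22.927, x_land=32.998, impact vy=-21.413
  bounce: vy ← 0.75·21.413 = 16.060
Arc 2: start y=0.000, vy=16.060 → t=3.212, apex=12.896, x_land=61.649, impact vy=-16.060
  bounce: vy ← 0.75·16.060 = 12.045
Arc 3: start y=0.000, vy=12.045 → t=2.409, apex=7.254, x_land=83.138, impact vy=-12.045
  bounce: vy ← 0.75·12.045 = 9.034
Arc 4: start y=0.000, vy=9.034 → t=1.807, apex=4.080, x_land=99.254, impact vy=-9.034
  bounce: vy ← 0.75·9.034 = 6.775
Arc 5: start y=0.000, vy=6.775 → t=1.355, apex=2.295, x_land=111.341, impact vy=-6.775
  bounce: vy ← 0.75·6.775 = 5.082
Arc 6: start y=0.000, vy=5.082 → t=1.016, apex=1.291, x_land=120.407, impact vy=-5.082
  bounce: vy ← 0.75·5.082 = 3.811
Arc 7: start y=0.000, vy=3.811 → t=0.762, apex=0.726, x_land=127.206, impact vy=-3.811
  bounce: vy ← 0.75·3.811 = 2.858

1 3.699 22.927 32.998
2 3.212 12.896 61.649
3 2.409 7.254 83.138
4 1.807 4.080 99.254
5 1.355 2.295 111.341
6 1.016 1.291 120.407
7 0.762 0.726 127.206
final: 127.206 2.858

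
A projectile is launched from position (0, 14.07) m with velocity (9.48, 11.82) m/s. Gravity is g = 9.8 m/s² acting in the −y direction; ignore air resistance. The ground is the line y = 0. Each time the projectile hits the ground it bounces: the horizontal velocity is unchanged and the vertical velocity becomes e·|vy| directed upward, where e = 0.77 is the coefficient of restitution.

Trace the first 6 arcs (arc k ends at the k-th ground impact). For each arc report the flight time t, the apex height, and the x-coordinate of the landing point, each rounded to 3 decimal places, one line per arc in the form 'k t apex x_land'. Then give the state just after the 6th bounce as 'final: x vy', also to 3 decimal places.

Arc 1: start y=14.070, vy=11.820 → t=3.286, apex=21.198, x_land=31.152, impact vy=-20.383
  bounce: vy ← 0.77·20.383 = 15.695
Arc 2: start y=0.000, vy=15.695 → t=3.203, apex=12.568, x_land=61.517, impact vy=-15.695
  bounce: vy ← 0.77·15.695 = 12.085
Arc 3: start y=0.000, vy=12.085 → t=2.466, apex=7.452, x_land=84.899, impact vy=-12.085
  bounce: vy ← 0.77·12.085 = 9.306
Arc 4: start y=0.000, vy=9.306 → t=1.899, apex=4.418, x_land=102.903, impact vy=-9.306
  bounce: vy ← 0.77·9.306 = 7.165
Arc 5: start y=0.000, vy=7.165 → t=1.462, apex=2.620, x_land=116.765, impact vy=-7.165
  bounce: vy ← 0.77·7.165 = 5.517
Arc 6: start y=0.000, vy=5.517 → t=1.126, apex=1.553, x_land=127.440, impact vy=-5.517
  bounce: vy ← 0.77·5.517 = 4.248

1 3.286 21.198 31.152
2 3.203 12.568 61.517
3 2.466 7.452 84.899
4 1.899 4.418 102.903
5 1.462 2.620 116.765
6 1.126 1.553 127.440
final: 127.440 4.248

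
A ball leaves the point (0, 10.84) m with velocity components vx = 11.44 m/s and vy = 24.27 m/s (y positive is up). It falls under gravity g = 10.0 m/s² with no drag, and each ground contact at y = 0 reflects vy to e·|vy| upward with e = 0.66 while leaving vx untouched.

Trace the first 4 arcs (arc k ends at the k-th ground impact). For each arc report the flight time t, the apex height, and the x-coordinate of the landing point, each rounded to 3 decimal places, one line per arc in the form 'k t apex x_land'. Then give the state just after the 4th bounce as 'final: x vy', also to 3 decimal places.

Arc 1: start y=10.840, vy=24.270 → t=5.266, apex=40.292, x_land=60.240, impact vy=-28.387
  bounce: vy ← 0.66·28.387 = 18.736
Arc 2: start y=0.000, vy=18.736 → t=3.747, apex=17.551, x_land=103.107, impact vy=-18.736
  bounce: vy ← 0.66·18.736 = 12.365
Arc 3: start y=0.000, vy=12.365 → t=2.473, apex=7.645, x_land=131.399, impact vy=-12.365
  bounce: vy ← 0.66·12.365 = 8.161
Arc 4: start y=0.000, vy=8.161 → t=1.632, apex=3.330, x_land=150.072, impact vy=-8.161
  bounce: vy ← 0.66·8.161 = 5.386

1 5.266 40.292 60.240
2 3.747 17.551 103.107
3 2.473 7.645 131.399
4 1.632 3.330 150.072
final: 150.072 5.386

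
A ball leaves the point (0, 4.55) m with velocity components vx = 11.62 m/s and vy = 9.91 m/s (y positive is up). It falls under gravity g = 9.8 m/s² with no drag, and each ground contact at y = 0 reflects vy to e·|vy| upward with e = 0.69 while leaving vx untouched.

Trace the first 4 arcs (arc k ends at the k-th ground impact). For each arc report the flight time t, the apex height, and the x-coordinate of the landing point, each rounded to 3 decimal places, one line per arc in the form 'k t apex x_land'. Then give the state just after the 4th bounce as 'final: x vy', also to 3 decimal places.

1 2.408 9.561 27.982
2 1.928 4.552 50.381
3 1.330 2.167 65.836
4 0.918 1.032 76.500
final: 76.500 3.103

Arc 1: start y=4.550, vy=9.910 → t=2.408, apex=9.561, x_land=27.982, impact vy=-13.689
  bounce: vy ← 0.69·13.689 = 9.445
Arc 2: start y=0.000, vy=9.445 → t=1.928, apex=4.552, x_land=50.381, impact vy=-9.445
  bounce: vy ← 0.69·9.445 = 6.517
Arc 3: start y=0.000, vy=6.517 → t=1.330, apex=2.167, x_land=65.836, impact vy=-6.517
  bounce: vy ← 0.69·6.517 = 4.497
Arc 4: start y=0.000, vy=4.497 → t=0.918, apex=1.032, x_land=76.500, impact vy=-4.497
  bounce: vy ← 0.69·4.497 = 3.103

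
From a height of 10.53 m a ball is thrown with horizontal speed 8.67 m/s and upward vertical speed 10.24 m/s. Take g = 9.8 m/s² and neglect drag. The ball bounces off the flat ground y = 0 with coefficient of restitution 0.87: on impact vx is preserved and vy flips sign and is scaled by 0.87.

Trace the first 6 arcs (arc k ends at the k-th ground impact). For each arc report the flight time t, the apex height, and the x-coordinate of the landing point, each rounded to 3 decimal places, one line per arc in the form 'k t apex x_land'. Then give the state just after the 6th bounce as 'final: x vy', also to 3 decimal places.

1 2.845 15.880 24.667
2 3.132 12.019 51.825
3 2.725 9.098 75.452
4 2.371 6.886 96.008
5 2.063 5.212 113.891
6 1.795 3.945 129.450
final: 129.450 7.650

Arc 1: start y=10.530, vy=10.240 → t=2.845, apex=15.880, x_land=24.667, impact vy=-17.642
  bounce: vy ← 0.87·17.642 = 15.349
Arc 2: start y=0.000, vy=15.349 → t=3.132, apex=12.019, x_land=51.825, impact vy=-15.349
  bounce: vy ← 0.87·15.349 = 13.353
Arc 3: start y=0.000, vy=13.353 → t=2.725, apex=9.098, x_land=75.452, impact vy=-13.353
  bounce: vy ← 0.87·13.353 = 11.617
Arc 4: start y=0.000, vy=11.617 → t=2.371, apex=6.886, x_land=96.008, impact vy=-11.617
  bounce: vy ← 0.87·11.617 = 10.107
Arc 5: start y=0.000, vy=10.107 → t=2.063, apex=5.212, x_land=113.891, impact vy=-10.107
  bounce: vy ← 0.87·10.107 = 8.793
Arc 6: start y=0.000, vy=8.793 → t=1.795, apex=3.945, x_land=129.450, impact vy=-8.793
  bounce: vy ← 0.87·8.793 = 7.650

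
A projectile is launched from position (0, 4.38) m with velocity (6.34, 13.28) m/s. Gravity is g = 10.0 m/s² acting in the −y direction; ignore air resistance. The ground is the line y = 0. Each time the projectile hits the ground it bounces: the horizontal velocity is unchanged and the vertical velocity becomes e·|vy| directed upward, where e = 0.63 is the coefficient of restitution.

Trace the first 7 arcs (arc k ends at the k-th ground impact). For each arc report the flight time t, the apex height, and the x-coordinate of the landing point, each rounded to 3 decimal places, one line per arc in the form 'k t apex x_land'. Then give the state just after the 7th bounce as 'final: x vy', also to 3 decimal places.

1 2.953 13.198 18.720
2 2.047 5.238 31.699
3 1.290 2.079 39.875
4 0.812 0.825 45.026
5 0.512 0.328 48.272
6 0.322 0.130 50.316
7 0.203 0.052 51.604
final: 51.604 0.640

Arc 1: start y=4.380, vy=13.280 → t=2.953, apex=13.198, x_land=18.720, impact vy=-16.247
  bounce: vy ← 0.63·16.247 = 10.235
Arc 2: start y=0.000, vy=10.235 → t=2.047, apex=5.238, x_land=31.699, impact vy=-10.235
  bounce: vy ← 0.63·10.235 = 6.448
Arc 3: start y=0.000, vy=6.448 → t=1.290, apex=2.079, x_land=39.875, impact vy=-6.448
  bounce: vy ← 0.63·6.448 = 4.062
Arc 4: start y=0.000, vy=4.062 → t=0.812, apex=0.825, x_land=45.026, impact vy=-4.062
  bounce: vy ← 0.63·4.062 = 2.559
Arc 5: start y=0.000, vy=2.559 → t=0.512, apex=0.328, x_land=48.272, impact vy=-2.559
  bounce: vy ← 0.63·2.559 = 1.612
Arc 6: start y=0.000, vy=1.612 → t=0.322, apex=0.130, x_land=50.316, impact vy=-1.612
  bounce: vy ← 0.63·1.612 = 1.016
Arc 7: start y=0.000, vy=1.016 → t=0.203, apex=0.052, x_land=51.604, impact vy=-1.016
  bounce: vy ← 0.63·1.016 = 0.640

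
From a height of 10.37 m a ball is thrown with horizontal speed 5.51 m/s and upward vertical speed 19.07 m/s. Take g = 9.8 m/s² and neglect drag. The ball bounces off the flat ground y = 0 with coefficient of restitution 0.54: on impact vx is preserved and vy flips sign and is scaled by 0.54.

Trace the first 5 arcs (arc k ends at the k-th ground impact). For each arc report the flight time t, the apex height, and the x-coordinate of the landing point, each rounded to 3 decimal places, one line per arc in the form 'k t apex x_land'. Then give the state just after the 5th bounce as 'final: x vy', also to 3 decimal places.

1 4.376 28.924 24.109
2 2.624 8.434 38.567
3 1.417 2.459 46.374
4 0.765 0.717 50.590
5 0.413 0.209 52.867
final: 52.867 1.093

Arc 1: start y=10.370, vy=19.070 → t=4.376, apex=28.924, x_land=24.109, impact vy=-23.810
  bounce: vy ← 0.54·23.810 = 12.857
Arc 2: start y=0.000, vy=12.857 → t=2.624, apex=8.434, x_land=38.567, impact vy=-12.857
  bounce: vy ← 0.54·12.857 = 6.943
Arc 3: start y=0.000, vy=6.943 → t=1.417, apex=2.459, x_land=46.374, impact vy=-6.943
  bounce: vy ← 0.54·6.943 = 3.749
Arc 4: start y=0.000, vy=3.749 → t=0.765, apex=0.717, x_land=50.590, impact vy=-3.749
  bounce: vy ← 0.54·3.749 = 2.025
Arc 5: start y=0.000, vy=2.025 → t=0.413, apex=0.209, x_land=52.867, impact vy=-2.025
  bounce: vy ← 0.54·2.025 = 1.093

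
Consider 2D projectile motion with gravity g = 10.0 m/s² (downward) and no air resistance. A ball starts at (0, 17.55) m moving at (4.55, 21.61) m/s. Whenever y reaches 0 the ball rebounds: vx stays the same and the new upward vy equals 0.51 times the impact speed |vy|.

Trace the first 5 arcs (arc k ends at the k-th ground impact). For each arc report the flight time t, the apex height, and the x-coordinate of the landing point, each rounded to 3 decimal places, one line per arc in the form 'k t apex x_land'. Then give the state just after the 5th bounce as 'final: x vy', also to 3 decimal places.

1 5.021 40.900 22.846
2 2.917 10.638 36.119
3 1.488 2.767 42.889
4 0.759 0.720 46.341
5 0.387 0.187 48.102
final: 48.102 0.987

Arc 1: start y=17.550, vy=21.610 → t=5.021, apex=40.900, x_land=22.846, impact vy=-28.601
  bounce: vy ← 0.51·28.601 = 14.586
Arc 2: start y=0.000, vy=14.586 → t=2.917, apex=10.638, x_land=36.119, impact vy=-14.586
  bounce: vy ← 0.51·14.586 = 7.439
Arc 3: start y=0.000, vy=7.439 → t=1.488, apex=2.767, x_land=42.889, impact vy=-7.439
  bounce: vy ← 0.51·7.439 = 3.794
Arc 4: start y=0.000, vy=3.794 → t=0.759, apex=0.720, x_land=46.341, impact vy=-3.794
  bounce: vy ← 0.51·3.794 = 1.935
Arc 5: start y=0.000, vy=1.935 → t=0.387, apex=0.187, x_land=48.102, impact vy=-1.935
  bounce: vy ← 0.51·1.935 = 0.987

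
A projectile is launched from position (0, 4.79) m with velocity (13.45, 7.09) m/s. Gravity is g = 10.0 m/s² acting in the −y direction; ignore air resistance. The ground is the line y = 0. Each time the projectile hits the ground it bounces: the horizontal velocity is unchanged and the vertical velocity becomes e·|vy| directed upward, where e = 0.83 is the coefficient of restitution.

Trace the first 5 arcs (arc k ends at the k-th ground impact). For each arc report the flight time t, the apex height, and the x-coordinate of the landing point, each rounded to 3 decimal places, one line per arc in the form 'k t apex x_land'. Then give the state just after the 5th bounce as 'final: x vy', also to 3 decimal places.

1 1.918 7.303 25.792
2 2.006 5.031 52.776
3 1.665 3.466 75.172
4 1.382 2.388 93.762
5 1.147 1.645 109.191
final: 109.191 4.761

Arc 1: start y=4.790, vy=7.090 → t=1.918, apex=7.303, x_land=25.792, impact vy=-12.086
  bounce: vy ← 0.83·12.086 = 10.031
Arc 2: start y=0.000, vy=10.031 → t=2.006, apex=5.031, x_land=52.776, impact vy=-10.031
  bounce: vy ← 0.83·10.031 = 8.326
Arc 3: start y=0.000, vy=8.326 → t=1.665, apex=3.466, x_land=75.172, impact vy=-8.326
  bounce: vy ← 0.83·8.326 = 6.911
Arc 4: start y=0.000, vy=6.911 → t=1.382, apex=2.388, x_land=93.762, impact vy=-6.911
  bounce: vy ← 0.83·6.911 = 5.736
Arc 5: start y=0.000, vy=5.736 → t=1.147, apex=1.645, x_land=109.191, impact vy=-5.736
  bounce: vy ← 0.83·5.736 = 4.761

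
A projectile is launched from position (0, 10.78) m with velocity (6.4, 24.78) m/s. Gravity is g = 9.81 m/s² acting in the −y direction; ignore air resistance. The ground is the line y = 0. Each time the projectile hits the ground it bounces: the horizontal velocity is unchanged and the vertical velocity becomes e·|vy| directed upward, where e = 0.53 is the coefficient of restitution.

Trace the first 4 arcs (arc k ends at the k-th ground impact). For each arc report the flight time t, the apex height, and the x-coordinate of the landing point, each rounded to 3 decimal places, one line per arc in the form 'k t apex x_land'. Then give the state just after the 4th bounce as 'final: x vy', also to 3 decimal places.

1 5.455 42.077 34.911
2 3.105 11.819 54.781
3 1.645 3.320 65.312
4 0.872 0.933 70.893
final: 70.893 2.267

Arc 1: start y=10.780, vy=24.780 → t=5.455, apex=42.077, x_land=34.911, impact vy=-28.732
  bounce: vy ← 0.53·28.732 = 15.228
Arc 2: start y=0.000, vy=15.228 → t=3.105, apex=11.819, x_land=54.781, impact vy=-15.228
  bounce: vy ← 0.53·15.228 = 8.071
Arc 3: start y=0.000, vy=8.071 → t=1.645, apex=3.320, x_land=65.312, impact vy=-8.071
  bounce: vy ← 0.53·8.071 = 4.278
Arc 4: start y=0.000, vy=4.278 → t=0.872, apex=0.933, x_land=70.893, impact vy=-4.278
  bounce: vy ← 0.53·4.278 = 2.267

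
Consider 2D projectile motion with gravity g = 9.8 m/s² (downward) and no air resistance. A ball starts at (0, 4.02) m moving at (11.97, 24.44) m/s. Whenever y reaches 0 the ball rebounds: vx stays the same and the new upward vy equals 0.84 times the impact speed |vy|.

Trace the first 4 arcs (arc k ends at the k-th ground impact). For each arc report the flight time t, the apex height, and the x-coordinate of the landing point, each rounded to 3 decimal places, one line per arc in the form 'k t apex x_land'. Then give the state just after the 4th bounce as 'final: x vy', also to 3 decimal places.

1 5.147 34.495 61.611
2 4.457 24.340 114.968
3 3.744 17.174 159.787
4 3.145 12.118 197.435
final: 197.435 12.946

Arc 1: start y=4.020, vy=24.440 → t=5.147, apex=34.495, x_land=61.611, impact vy=-26.002
  bounce: vy ← 0.84·26.002 = 21.842
Arc 2: start y=0.000, vy=21.842 → t=4.457, apex=24.340, x_land=114.968, impact vy=-21.842
  bounce: vy ← 0.84·21.842 = 18.347
Arc 3: start y=0.000, vy=18.347 → t=3.744, apex=17.174, x_land=159.787, impact vy=-18.347
  bounce: vy ← 0.84·18.347 = 15.412
Arc 4: start y=0.000, vy=15.412 → t=3.145, apex=12.118, x_land=197.435, impact vy=-15.412
  bounce: vy ← 0.84·15.412 = 12.946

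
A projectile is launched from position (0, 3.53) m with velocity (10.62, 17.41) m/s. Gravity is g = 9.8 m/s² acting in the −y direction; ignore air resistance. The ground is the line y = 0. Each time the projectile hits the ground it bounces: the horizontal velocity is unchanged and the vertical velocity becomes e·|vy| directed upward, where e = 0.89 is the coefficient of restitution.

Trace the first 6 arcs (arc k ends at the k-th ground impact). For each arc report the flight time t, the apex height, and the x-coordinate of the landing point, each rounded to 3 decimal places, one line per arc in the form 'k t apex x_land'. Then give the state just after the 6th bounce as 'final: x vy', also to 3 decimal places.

Arc 1: start y=3.530, vy=17.410 → t=3.745, apex=18.995, x_land=39.776, impact vy=-19.295
  bounce: vy ← 0.89·19.295 = 17.173
Arc 2: start y=0.000, vy=17.173 → t=3.505, apex=15.046, x_land=76.995, impact vy=-17.173
  bounce: vy ← 0.89·17.173 = 15.284
Arc 3: start y=0.000, vy=15.284 → t=3.119, apex=11.918, x_land=110.120, impact vy=-15.284
  bounce: vy ← 0.89·15.284 = 13.602
Arc 4: start y=0.000, vy=13.602 → t=2.776, apex=9.440, x_land=139.601, impact vy=-13.602
  bounce: vy ← 0.89·13.602 = 12.106
Arc 5: start y=0.000, vy=12.106 → t=2.471, apex=7.477, x_land=165.839, impact vy=-12.106
  bounce: vy ← 0.89·12.106 = 10.774
Arc 6: start y=0.000, vy=10.774 → t=2.199, apex=5.923, x_land=189.191, impact vy=-10.774
  bounce: vy ← 0.89·10.774 = 9.589

1 3.745 18.995 39.776
2 3.505 15.046 76.995
3 3.119 11.918 110.120
4 2.776 9.440 139.601
5 2.471 7.477 165.839
6 2.199 5.923 189.191
final: 189.191 9.589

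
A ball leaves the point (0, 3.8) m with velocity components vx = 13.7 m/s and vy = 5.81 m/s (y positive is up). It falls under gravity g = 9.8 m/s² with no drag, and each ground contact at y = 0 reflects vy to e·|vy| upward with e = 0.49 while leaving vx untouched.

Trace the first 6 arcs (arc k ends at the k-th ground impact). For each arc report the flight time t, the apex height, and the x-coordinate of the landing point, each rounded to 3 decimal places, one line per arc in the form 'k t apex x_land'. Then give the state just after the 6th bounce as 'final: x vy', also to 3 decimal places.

1 1.654 5.522 22.666
2 1.040 1.326 36.919
3 0.510 0.318 43.903
4 0.250 0.076 47.325
5 0.122 0.018 49.002
6 0.060 0.004 49.824
final: 49.824 0.144

Arc 1: start y=3.800, vy=5.810 → t=1.654, apex=5.522, x_land=22.666, impact vy=-10.404
  bounce: vy ← 0.49·10.404 = 5.098
Arc 2: start y=0.000, vy=5.098 → t=1.040, apex=1.326, x_land=36.919, impact vy=-5.098
  bounce: vy ← 0.49·5.098 = 2.498
Arc 3: start y=0.000, vy=2.498 → t=0.510, apex=0.318, x_land=43.903, impact vy=-2.498
  bounce: vy ← 0.49·2.498 = 1.224
Arc 4: start y=0.000, vy=1.224 → t=0.250, apex=0.076, x_land=47.325, impact vy=-1.224
  bounce: vy ← 0.49·1.224 = 0.600
Arc 5: start y=0.000, vy=0.600 → t=0.122, apex=0.018, x_land=49.002, impact vy=-0.600
  bounce: vy ← 0.49·0.600 = 0.294
Arc 6: start y=0.000, vy=0.294 → t=0.060, apex=0.004, x_land=49.824, impact vy=-0.294
  bounce: vy ← 0.49·0.294 = 0.144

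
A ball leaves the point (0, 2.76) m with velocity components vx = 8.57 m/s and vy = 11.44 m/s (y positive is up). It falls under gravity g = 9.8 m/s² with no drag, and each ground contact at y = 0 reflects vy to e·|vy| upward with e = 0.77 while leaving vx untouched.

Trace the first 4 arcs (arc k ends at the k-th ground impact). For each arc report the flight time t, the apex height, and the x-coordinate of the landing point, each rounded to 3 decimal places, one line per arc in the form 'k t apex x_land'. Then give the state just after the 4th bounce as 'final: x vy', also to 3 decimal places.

1 2.555 9.437 21.898
2 2.137 5.595 40.213
3 1.646 3.317 54.316
4 1.267 1.967 65.176
final: 65.176 4.781

Arc 1: start y=2.760, vy=11.440 → t=2.555, apex=9.437, x_land=21.898, impact vy=-13.600
  bounce: vy ← 0.77·13.600 = 10.472
Arc 2: start y=0.000, vy=10.472 → t=2.137, apex=5.595, x_land=40.213, impact vy=-10.472
  bounce: vy ← 0.77·10.472 = 8.064
Arc 3: start y=0.000, vy=8.064 → t=1.646, apex=3.317, x_land=54.316, impact vy=-8.064
  bounce: vy ← 0.77·8.064 = 6.209
Arc 4: start y=0.000, vy=6.209 → t=1.267, apex=1.967, x_land=65.176, impact vy=-6.209
  bounce: vy ← 0.77·6.209 = 4.781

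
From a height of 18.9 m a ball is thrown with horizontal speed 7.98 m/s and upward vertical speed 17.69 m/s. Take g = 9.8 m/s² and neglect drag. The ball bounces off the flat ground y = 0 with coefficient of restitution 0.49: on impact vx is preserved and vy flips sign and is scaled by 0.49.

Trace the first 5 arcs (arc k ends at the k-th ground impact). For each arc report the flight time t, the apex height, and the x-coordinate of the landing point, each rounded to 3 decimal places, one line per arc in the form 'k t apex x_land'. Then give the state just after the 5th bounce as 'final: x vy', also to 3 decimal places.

1 4.473 34.866 35.691
2 2.614 8.371 56.552
3 1.281 2.010 66.774
4 0.628 0.483 71.783
5 0.308 0.116 74.237
final: 74.237 0.738

Arc 1: start y=18.900, vy=17.690 → t=4.473, apex=34.866, x_land=35.691, impact vy=-26.141
  bounce: vy ← 0.49·26.141 = 12.809
Arc 2: start y=0.000, vy=12.809 → t=2.614, apex=8.371, x_land=56.552, impact vy=-12.809
  bounce: vy ← 0.49·12.809 = 6.277
Arc 3: start y=0.000, vy=6.277 → t=1.281, apex=2.010, x_land=66.774, impact vy=-6.277
  bounce: vy ← 0.49·6.277 = 3.076
Arc 4: start y=0.000, vy=3.076 → t=0.628, apex=0.483, x_land=71.783, impact vy=-3.076
  bounce: vy ← 0.49·3.076 = 1.507
Arc 5: start y=0.000, vy=1.507 → t=0.308, apex=0.116, x_land=74.237, impact vy=-1.507
  bounce: vy ← 0.49·1.507 = 0.738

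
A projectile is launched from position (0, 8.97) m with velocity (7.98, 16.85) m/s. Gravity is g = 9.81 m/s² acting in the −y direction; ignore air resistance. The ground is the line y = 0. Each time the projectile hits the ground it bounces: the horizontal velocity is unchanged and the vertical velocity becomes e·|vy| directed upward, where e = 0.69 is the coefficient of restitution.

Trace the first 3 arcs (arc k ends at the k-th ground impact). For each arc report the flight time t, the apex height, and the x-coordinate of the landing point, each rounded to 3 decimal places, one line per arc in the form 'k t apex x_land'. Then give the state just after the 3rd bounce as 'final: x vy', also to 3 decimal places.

1 3.904 23.441 31.152
2 3.017 11.160 55.226
3 2.082 5.313 71.837
final: 71.837 7.045

Arc 1: start y=8.970, vy=16.850 → t=3.904, apex=23.441, x_land=31.152, impact vy=-21.446
  bounce: vy ← 0.69·21.446 = 14.797
Arc 2: start y=0.000, vy=14.797 → t=3.017, apex=11.160, x_land=55.226, impact vy=-14.797
  bounce: vy ← 0.69·14.797 = 10.210
Arc 3: start y=0.000, vy=10.210 → t=2.082, apex=5.313, x_land=71.837, impact vy=-10.210
  bounce: vy ← 0.69·10.210 = 7.045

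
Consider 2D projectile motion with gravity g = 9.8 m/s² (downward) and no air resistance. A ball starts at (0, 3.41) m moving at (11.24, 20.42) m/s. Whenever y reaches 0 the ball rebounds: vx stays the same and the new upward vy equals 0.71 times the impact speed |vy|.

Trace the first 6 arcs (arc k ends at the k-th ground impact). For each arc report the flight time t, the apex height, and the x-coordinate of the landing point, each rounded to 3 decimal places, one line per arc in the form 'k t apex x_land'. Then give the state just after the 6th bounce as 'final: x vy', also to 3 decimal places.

1 4.328 24.684 48.648
2 3.187 12.443 84.472
3 2.263 6.273 109.906
4 1.607 3.162 127.965
5 1.141 1.594 140.786
6 0.810 0.804 149.890
final: 149.890 2.818

Arc 1: start y=3.410, vy=20.420 → t=4.328, apex=24.684, x_land=48.648, impact vy=-21.996
  bounce: vy ← 0.71·21.996 = 15.617
Arc 2: start y=0.000, vy=15.617 → t=3.187, apex=12.443, x_land=84.472, impact vy=-15.617
  bounce: vy ← 0.71·15.617 = 11.088
Arc 3: start y=0.000, vy=11.088 → t=2.263, apex=6.273, x_land=109.906, impact vy=-11.088
  bounce: vy ← 0.71·11.088 = 7.873
Arc 4: start y=0.000, vy=7.873 → t=1.607, apex=3.162, x_land=127.965, impact vy=-7.873
  bounce: vy ← 0.71·7.873 = 5.589
Arc 5: start y=0.000, vy=5.589 → t=1.141, apex=1.594, x_land=140.786, impact vy=-5.589
  bounce: vy ← 0.71·5.589 = 3.969
Arc 6: start y=0.000, vy=3.969 → t=0.810, apex=0.804, x_land=149.890, impact vy=-3.969
  bounce: vy ← 0.71·3.969 = 2.818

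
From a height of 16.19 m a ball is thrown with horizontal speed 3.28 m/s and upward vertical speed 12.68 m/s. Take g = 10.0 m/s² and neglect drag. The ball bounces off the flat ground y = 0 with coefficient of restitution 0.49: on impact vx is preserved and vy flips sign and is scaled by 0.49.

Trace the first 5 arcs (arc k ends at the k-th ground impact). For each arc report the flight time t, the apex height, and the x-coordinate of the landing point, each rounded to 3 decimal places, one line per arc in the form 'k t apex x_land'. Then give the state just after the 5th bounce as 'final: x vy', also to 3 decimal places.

1 3.469 24.229 11.379
2 2.157 5.817 18.455
3 1.057 1.397 21.923
4 0.518 0.335 23.621
5 0.254 0.081 24.454
final: 24.454 0.622

Arc 1: start y=16.190, vy=12.680 → t=3.469, apex=24.229, x_land=11.379, impact vy=-22.013
  bounce: vy ← 0.49·22.013 = 10.786
Arc 2: start y=0.000, vy=10.786 → t=2.157, apex=5.817, x_land=18.455, impact vy=-10.786
  bounce: vy ← 0.49·10.786 = 5.285
Arc 3: start y=0.000, vy=5.285 → t=1.057, apex=1.397, x_land=21.923, impact vy=-5.285
  bounce: vy ← 0.49·5.285 = 2.590
Arc 4: start y=0.000, vy=2.590 → t=0.518, apex=0.335, x_land=23.621, impact vy=-2.590
  bounce: vy ← 0.49·2.590 = 1.269
Arc 5: start y=0.000, vy=1.269 → t=0.254, apex=0.081, x_land=24.454, impact vy=-1.269
  bounce: vy ← 0.49·1.269 = 0.622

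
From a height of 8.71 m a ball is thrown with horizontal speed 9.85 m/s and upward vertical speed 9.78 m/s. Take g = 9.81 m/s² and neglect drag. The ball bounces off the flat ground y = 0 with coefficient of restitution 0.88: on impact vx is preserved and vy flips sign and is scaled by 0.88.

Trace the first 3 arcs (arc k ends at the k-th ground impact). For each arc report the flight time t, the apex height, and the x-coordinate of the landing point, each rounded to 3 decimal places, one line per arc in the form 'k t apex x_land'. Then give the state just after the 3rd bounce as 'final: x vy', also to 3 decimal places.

1 2.661 13.585 26.212
2 2.929 10.520 55.063
3 2.578 8.147 80.452
final: 80.452 11.126

Arc 1: start y=8.710, vy=9.780 → t=2.661, apex=13.585, x_land=26.212, impact vy=-16.326
  bounce: vy ← 0.88·16.326 = 14.367
Arc 2: start y=0.000, vy=14.367 → t=2.929, apex=10.520, x_land=55.063, impact vy=-14.367
  bounce: vy ← 0.88·14.367 = 12.643
Arc 3: start y=0.000, vy=12.643 → t=2.578, apex=8.147, x_land=80.452, impact vy=-12.643
  bounce: vy ← 0.88·12.643 = 11.126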